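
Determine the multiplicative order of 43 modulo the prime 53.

The order of 43 must divide p − 1 = 52 = 2^2 · 13.
Divisors: 1, 2, 4, 13, 26, 52.
Check each in increasing order: 43^1 ≡ 43;  43^2 ≡ 47;  43^4 ≡ 36;  43^13 ≡ 52;  43^26 ≡ 1.
Smallest exponent giving 1 is 26.

26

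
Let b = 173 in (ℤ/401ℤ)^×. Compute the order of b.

The order of 173 must divide p − 1 = 400 = 2^4 · 5^2.
Divisors: 1, 2, 4, 5, 8, 10, 16, 20, 25, 40, 50, 80, 100, 200, 400.
Check each in increasing order: 173^1 ≡ 173;  173^2 ≡ 255;  173^4 ≡ 63;  173^5 ≡ 72;  173^8 ≡ 360;  173^10 ≡ 372;  173^16 ≡ 77;  173^20 ≡ 39;  173^25 ≡ 1.
Smallest exponent giving 1 is 25.

25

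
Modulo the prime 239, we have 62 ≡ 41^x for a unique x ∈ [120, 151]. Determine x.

142

Compute 41^120 mod 239 = 198, then multiply by 41 repeatedly:
  41^120=198  41^121=231  41^122=150  41^123=175  41^124=5
  41^125=205  41^126=40  41^127=206  41^128=81  41^129=214
  41^130=170  41^131=39  41^132=165  41^133=73  41^134=125
  41^135=106  41^136=44  41^137=131  41^138=113  41^139=92
  41^140=187  41^141=19  41^142=62
Found 62 at exponent 142.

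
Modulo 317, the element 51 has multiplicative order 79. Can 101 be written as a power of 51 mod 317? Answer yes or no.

yes

101 ∈ ⟨51⟩ iff 101^79 ≡ 1 (mod 317), since |⟨51⟩| = 79.
101^79 mod 317 = 1.
Since 1 = 1, 101 lies in the subgroup.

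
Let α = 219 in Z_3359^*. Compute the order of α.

The order of 219 must divide p − 1 = 3358 = 2 · 23 · 73.
Divisors: 1, 2, 23, 46, 73, 146, 1679, 3358.
Check each in increasing order: 219^1 ≡ 219;  219^2 ≡ 935;  219^23 ≡ 514;  219^46 ≡ 2194;  219^73 ≡ 2580;  219^146 ≡ 2221;  219^1679 ≡ 1.
Smallest exponent giving 1 is 1679.

1679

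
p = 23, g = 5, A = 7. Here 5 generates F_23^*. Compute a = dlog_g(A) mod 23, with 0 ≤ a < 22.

19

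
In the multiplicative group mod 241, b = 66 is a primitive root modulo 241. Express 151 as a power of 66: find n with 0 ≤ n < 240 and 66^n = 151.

Baby-step giant-step with m = ceil(sqrt(240)) = 16.
Baby table (66^j mod 241 for j=0..15):
  0:1  1:66  2:18  3:224  4:83  5:176  6:48  7:35
  8:141  9:148  10:128  11:13  12:135  13:234  14:20  15:115
Giant step factor: 66^(-16) ≡ 160 (mod 241).
Scan 151·160^i mod 241 for i = 0, 1, …:
  i=0: 151   i=1: 60   i=2: 201   i=3: 107
  i=4: 9   i=5: 235   i=6: 4   i=7: 158
  i=8: 216   i=9: 97     …   i=13: 159
  i=14: 135
Match at i=14, j=12: n = 14·16 + 12 = 236.

236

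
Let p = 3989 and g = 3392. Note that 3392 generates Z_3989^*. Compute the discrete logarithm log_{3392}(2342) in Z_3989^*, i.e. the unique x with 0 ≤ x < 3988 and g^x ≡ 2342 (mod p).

894

Baby-step giant-step with m = ceil(sqrt(3988)) = 64.
Baby table (3392^j mod 3989 for j=0..63):
  0:1  1:3392  2:1388  3:1076  4:3846  5:1602  6:966  7:1703
  8:504  9:2276  10:1477  11:3789  12:3719  13:1630  14:206  15:677
  16:2709  17:2261  18:2454  19:2914  20:3535  21:3775  22:110  23:2143
  24:1098  25:2679  26:226  27:704  28:2546  29:3836  30:3583  31:3042
  32:2910  33:1934  34:2212  35:3784  36:2715  37:2668  38:2804  39:1392
  40:2677  41:1420  42:1917  43:394  44:133  45:379  46:1110  47:3493
  48:926  49:1649  50:830  51:3115  52:3208  53:3533  54:980  55:1323
  56:3980  57:1384  58:3464  59:2283  60:1287  61:1538  62:3273  63:629
Giant step factor: 3392^(-64) ≡ 2917 (mod 3989).
Scan 2342·2917^i mod 3989 for i = 0, 1, …:
  i=0: 2342   i=1: 2446   i=2: 2650   i=3: 3357
  i=4: 3363   i=5: 920   i=6: 3032   i=7: 731
  i=8: 2201   i=9: 2016   i=10: 886   i=11: 3579
  i=12: 730   i=13: 3273
Match at i=13, j=62: x = 13·64 + 62 = 894.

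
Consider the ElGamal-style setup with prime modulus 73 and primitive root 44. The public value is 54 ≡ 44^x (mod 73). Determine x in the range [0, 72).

46

Baby-step giant-step with m = ceil(sqrt(72)) = 9.
Baby table (44^j mod 73 for j=0..8):
  0:1  1:44  2:38  3:66  4:57  5:26  6:49  7:39
  8:37
Giant step factor: 44^(-9) ≡ 10 (mod 73).
Scan 54·10^i mod 73 for i = 0, 1, …:
  i=0: 54   i=1: 29   i=2: 71   i=3: 53
  i=4: 19   i=5: 44
Match at i=5, j=1: x = 5·9 + 1 = 46.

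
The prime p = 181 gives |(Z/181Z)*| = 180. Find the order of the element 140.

The order of 140 must divide p − 1 = 180 = 2^2 · 3^2 · 5.
Divisors: 1, 2, 3, 4, 5, 6, 9, 10, 12, 15, 18, 20, 30, 36, 45, 60, 90, 180.
Check each in increasing order: 140^1 ≡ 140;  140^2 ≡ 52;  140^3 ≡ 40;  140^4 ≡ 170;  140^5 ≡ 89;  140^6 ≡ 152;  140^9 ≡ 107;  140^10 ≡ 138;  140^12 ≡ 117;  140^15 ≡ 155;  140^18 ≡ 46;  140^20 ≡ 39;  140^30 ≡ 133;  140^36 ≡ 125;  140^45 ≡ 162;  140^60 ≡ 132;  140^90 ≡ 180;  140^180 ≡ 1.
Smallest exponent giving 1 is 180.

180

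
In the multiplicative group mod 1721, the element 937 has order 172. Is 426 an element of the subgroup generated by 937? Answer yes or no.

426 ∈ ⟨937⟩ iff 426^172 ≡ 1 (mod 1721), since |⟨937⟩| = 172.
426^172 mod 1721 = 869.
Since 869 ≠ 1, 426 does not lie in the subgroup.

no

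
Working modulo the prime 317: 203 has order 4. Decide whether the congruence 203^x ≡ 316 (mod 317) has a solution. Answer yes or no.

⟨203⟩ has order 4; its elements mod 317 are {1, 114, 203, 316}.
316 is in this set.

yes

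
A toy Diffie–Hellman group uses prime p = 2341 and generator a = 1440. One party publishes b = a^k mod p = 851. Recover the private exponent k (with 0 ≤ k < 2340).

Baby-step giant-step with m = ceil(sqrt(2340)) = 49.
Baby table (1440^j mod 2341 for j=0..48):
  0:1  1:1440  2:1815  3:1044  4:438  5:991  6:1371  7:777
  8:2223  9:973  10:1202  11:881  12:2159  13:112  14:2092  15:1954
  16:2219  17:2236  18:965  19:1387  20:407  21:830  22:1290  23:1187
  24:350  25:685  26:839  27:204  28:1135  29:382  30:2286  31:394
  32:838  33:1105  34:1661  35:1679  36:1848  37:1744  38:1808  39:328
  40:1779  41:706  42:646  43:863  44:1990  45:216  46:2028  47:1093
  48:768
Giant step factor: 1440^(-49) ≡ 1052 (mod 2341).
Scan 851·1052^i mod 2341 for i = 0, 1, …:
  i=0: 851   i=1: 990   i=2: 2076   i=3: 2140
  i=4: 1579   i=5: 1339   i=6: 1687   i=7: 246
  i=8: 1282   i=9: 248     …   i=18: 782
  i=19: 973
Match at i=19, j=9: k = 19·49 + 9 = 940.

940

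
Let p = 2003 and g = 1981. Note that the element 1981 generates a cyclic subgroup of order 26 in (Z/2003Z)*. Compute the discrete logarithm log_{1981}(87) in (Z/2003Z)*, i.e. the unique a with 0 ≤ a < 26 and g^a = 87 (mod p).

5

Successive powers of 1981 modulo 2003:
  1981^0=1  1981^1=1981  1981^2=484  1981^3=1370  1981^4=1908  1981^5=87
So 1981^5 ≡ 87 (mod 2003), giving a = 5.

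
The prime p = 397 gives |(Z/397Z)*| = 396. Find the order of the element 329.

132

The order of 329 must divide p − 1 = 396 = 2^2 · 3^2 · 11.
Divisors: 1, 2, 3, 4, 6, 9, 11, 12, 18, 22, 33, 36, 44, 66, 99, 132, 198, 396.
Check each in increasing order: 329^1 ≡ 329;  329^2 ≡ 257;  329^3 ≡ 389;  329^4 ≡ 147;  329^6 ≡ 64;  329^9 ≡ 282;  329^11 ≡ 220;  329^12 ≡ 126;  329^18 ≡ 124;  329^22 ≡ 363;  329^33 ≡ 63;  329^36 ≡ 290;  329^44 ≡ 362;  329^66 ≡ 396;  329^99 ≡ 334;  329^132 ≡ 1.
Smallest exponent giving 1 is 132.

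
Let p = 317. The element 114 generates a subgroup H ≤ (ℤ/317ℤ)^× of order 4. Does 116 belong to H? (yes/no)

no

⟨114⟩ has order 4; its elements mod 317 are {1, 114, 203, 316}.
116 is not in this set.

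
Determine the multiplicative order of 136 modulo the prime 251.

The order of 136 must divide p − 1 = 250 = 2 · 5^3.
Divisors: 1, 2, 5, 10, 25, 50, 125, 250.
Check each in increasing order: 136^1 ≡ 136;  136^2 ≡ 173;  136^5 ≡ 128;  136^10 ≡ 69;  136^25 ≡ 231;  136^50 ≡ 149;  136^125 ≡ 250;  136^250 ≡ 1.
Smallest exponent giving 1 is 250.

250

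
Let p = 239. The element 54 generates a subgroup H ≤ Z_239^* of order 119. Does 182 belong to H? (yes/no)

182 ∈ ⟨54⟩ iff 182^119 ≡ 1 (mod 239), since |⟨54⟩| = 119.
182^119 mod 239 = 1.
Since 1 = 1, 182 lies in the subgroup.

yes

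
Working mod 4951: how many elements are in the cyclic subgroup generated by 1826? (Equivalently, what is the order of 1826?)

The order of 1826 must divide p − 1 = 4950 = 2 · 3^2 · 5^2 · 11.
Divisors: 1, 2, 3, 5, 6, 9, 10, 11, 15, 18, 22, 25, 30, 33, 45, 50, 55, 66, 75, 90, 99, 110, 150, 165, 198, 225, 275, 330, 450, 495, 550, 825, 990, 1650, 2475, 4950.
Check each in increasing order: 1826^1 ≡ 1826;  1826^2 ≡ 2253;  1826^3 ≡ 4648;  1826^5 ≡ 579;  1826^6 ≡ 2691;  1826^9 ≡ 1542;  1826^10 ≡ 3524;  1826^11 ≡ 3475;  1826^15 ≡ 584;  1826^18 ≡ 1284;  1826^22 ≡ 136;  1826^25 ≡ 3351;  1826^30 ≡ 4388;  1826^33 ≡ 2255;  1826^45 ≡ 2925;  1826^50 ≡ 333;  1826^55 ≡ 4669;  1826^66 ≡ 348;  1826^75 ≡ 1908;  1826^90 ≡ 297;  1826^99 ≡ 2482;  1826^110 ≡ 308;  1826^150 ≡ 1479;  1826^165 ≡ 2262;  1826^198 ≡ 1280;  1826^225 ≡ 4813;  1826^275 ≡ 3556;  1826^330 ≡ 2261;  1826^450 ≡ 4191;  1826^495 ≡ 4950;  1826^550 ≡ 282;  1826^825 ≡ 2690;  1826^990 ≡ 1.
Smallest exponent giving 1 is 990.

990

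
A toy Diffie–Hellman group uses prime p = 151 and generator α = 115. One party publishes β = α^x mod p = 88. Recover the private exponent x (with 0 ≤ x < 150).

2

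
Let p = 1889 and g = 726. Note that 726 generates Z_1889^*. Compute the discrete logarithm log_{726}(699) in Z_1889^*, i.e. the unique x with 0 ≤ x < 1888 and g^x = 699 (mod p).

1491

Baby-step giant-step with m = ceil(sqrt(1888)) = 44.
Baby table (726^j mod 1889 for j=0..43):
  0:1  1:726  2:45  3:557  4:136  5:508  6:453  7:192
  8:1495  9:1084  10:1160  11:1555  12:1197  13:82  14:973  15:1801
  16:338  17:1707  18:98  19:1255  20:632  21:1694  22:105  23:670
  24:947  25:1815  26:1057  27:448  28:340  29:1270  30:188  31:480
  32:904  33:821  34:1011  35:1054  36:159  37:205  38:1488  39:1669
  40:845  41:1434  42:245  43:304
Giant step factor: 726^(-44) ≡ 324 (mod 1889).
Scan 699·324^i mod 1889 for i = 0, 1, …:
  i=0: 699   i=1: 1685   i=2: 19   i=3: 489
  i=4: 1649   i=5: 1578   i=6: 1242   i=7: 51
  i=8: 1412   i=9: 350     …   i=32: 1865
  i=33: 1669
Match at i=33, j=39: x = 33·44 + 39 = 1491.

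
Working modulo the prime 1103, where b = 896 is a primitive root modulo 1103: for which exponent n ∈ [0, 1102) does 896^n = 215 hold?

Baby-step giant-step with m = ceil(sqrt(1102)) = 34.
Baby table (896^j mod 1103 for j=0..33):
  0:1  1:896  2:935  3:583  4:649  5:223  6:165  7:38
  8:958  9:234  10:94  11:396  12:753  13:755  14:341  15:5
  16:68  17:263  18:709  19:1039  20:12  21:825  22:190  23:378
  24:67  25:470  26:877  27:456  28:466  29:602  30:25  31:340
  32:212  33:236
Giant step factor: 896^(-34) ≡ 162 (mod 1103).
Scan 215·162^i mod 1103 for i = 0, 1, …:
  i=0: 215   i=1: 637   i=2: 615   i=3: 360
  i=4: 964   i=5: 645   i=6: 808   i=7: 742
  i=8: 1080   i=9: 686     …   i=17: 60
  i=18: 896
Match at i=18, j=1: n = 18·34 + 1 = 613.

613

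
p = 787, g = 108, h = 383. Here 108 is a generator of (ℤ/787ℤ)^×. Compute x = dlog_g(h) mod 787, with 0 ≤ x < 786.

21

Successive powers of 108 modulo 787:
  108^0=1  108^1=108  108^2=646  108^3=512  108^4=206  108^5=212
  108^6=73  108^7=14  108^8=725  108^9=387  108^10=85  108^11=523
  108^12=607  108^13=235  108^14=196  108^15=706  108^16=696  108^17=403
  108^18=239  108^19=628  108^20=142  108^21=383
So 108^21 ≡ 383 (mod 787), giving x = 21.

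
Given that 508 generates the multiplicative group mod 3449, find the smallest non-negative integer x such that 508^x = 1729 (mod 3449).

Baby-step giant-step with m = ceil(sqrt(3448)) = 59.
Baby table (508^j mod 3449 for j=0..58):
  0:1  1:508  2:2838  3:22  4:829  5:354  6:484  7:993
  8:890  9:301  10:1152  11:2335  12:3173  13:1201  14:3084  15:826
  16:2279  17:2317  18:927  19:1852  20:2688  21:3149  22:2805  23:503
  24:298  25:3077  26:719  27:3107  28:2163  29:2022  30:2823  31:2749
  32:3096  33:24  34:1845  35:2581  36:528  37:2651  38:1598  39:1269
  40:3138  41:666  42:326  43:56  44:856  45:274  46:1232  47:1587
  48:2579  49:2961  50:424  51:1554  52:3060  53:2430  54:3147  55:1789
  56:1725  57:254  58:1419
Giant step factor: 508^(-59) ≡ 2822 (mod 3449).
Scan 1729·2822^i mod 3449 for i = 0, 1, …:
  i=0: 1729   i=1: 2352   i=2: 1468   i=3: 447
  i=4: 2549   i=5: 2113   i=6: 3014   i=7: 274
Match at i=7, j=45: x = 7·59 + 45 = 458.

458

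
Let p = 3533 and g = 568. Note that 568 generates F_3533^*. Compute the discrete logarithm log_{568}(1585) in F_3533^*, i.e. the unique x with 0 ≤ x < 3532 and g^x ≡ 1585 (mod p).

Baby-step giant-step with m = ceil(sqrt(3532)) = 60.
Baby table (568^j mod 3533 for j=0..59):
  0:1  1:568  2:1121  3:788  4:2426  5:98  6:2669  7:335
  8:3031  9:1037  10:2538  11:120  12:1033  13:266  14:2702  15:1414
  16:1161  17:2310  18:1337  19:3354  20:785  21:722  22:268  23:305
  24:123  25:2737  26:96  27:1533  28:1626  29:1455  30:3251  31:2342
  32:1848  33:363  34:1270  35:628  36:3404  37:921  38:244  39:805
  40:1483  41:1490  42:1933  43:2714  44:1164  45:481  46:1167  47:2185
  48:997  49:1016  50:1209  51:1310  52:2150  53:2315  54:644  55:1893
  56:1192  57:2253  58:758  59:3051
Giant step factor: 568^(-60) ≡ 2804 (mod 3533).
Scan 1585·2804^i mod 3533 for i = 0, 1, …:
  i=0: 1585   i=1: 3359   i=2: 3191   i=3: 2008
  i=4: 2363   i=5: 1477   i=6: 832   i=7: 1148
  i=8: 429   i=9: 1696     …   i=49: 1757
  i=50: 1626
Match at i=50, j=28: x = 50·60 + 28 = 3028.

3028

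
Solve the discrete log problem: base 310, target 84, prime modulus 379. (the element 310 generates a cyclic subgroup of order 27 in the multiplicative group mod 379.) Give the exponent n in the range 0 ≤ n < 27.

3

Successive powers of 310 modulo 379:
  310^0=1  310^1=310  310^2=213  310^3=84
So 310^3 ≡ 84 (mod 379), giving n = 3.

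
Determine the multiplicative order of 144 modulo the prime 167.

83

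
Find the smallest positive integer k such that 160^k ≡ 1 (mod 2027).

1013

The order of 160 must divide p − 1 = 2026 = 2 · 1013.
Divisors: 1, 2, 1013, 2026.
Check each in increasing order: 160^1 ≡ 160;  160^2 ≡ 1276;  160^1013 ≡ 1.
Smallest exponent giving 1 is 1013.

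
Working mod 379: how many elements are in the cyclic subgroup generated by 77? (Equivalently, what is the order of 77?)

63

The order of 77 must divide p − 1 = 378 = 2 · 3^3 · 7.
Divisors: 1, 2, 3, 6, 7, 9, 14, 18, 21, 27, 42, 54, 63, 126, 189, 378.
Check each in increasing order: 77^1 ≡ 77;  77^2 ≡ 244;  77^3 ≡ 217;  77^6 ≡ 93;  77^7 ≡ 339;  77^9 ≡ 94;  77^14 ≡ 84;  77^18 ≡ 119;  77^21 ≡ 51;  77^27 ≡ 195;  77^42 ≡ 327;  77^54 ≡ 125;  77^63 ≡ 1.
Smallest exponent giving 1 is 63.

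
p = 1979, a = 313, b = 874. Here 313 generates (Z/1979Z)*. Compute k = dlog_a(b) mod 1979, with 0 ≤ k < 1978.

302

Baby-step giant-step with m = ceil(sqrt(1978)) = 45.
Baby table (313^j mod 1979 for j=0..44):
  0:1  1:313  2:998  3:1671  4:567  5:1340  6:1851  7:1495
  8:891  9:1823  10:647  11:653  12:552  13:603  14:734  15:178
  16:302  17:1513  18:588  19:1976  20:1040  21:964  22:924  23:278
  24:1917  25:384  26:1452  27:1285  28:468  29:38  30:20  31:323
  32:170  33:1756  34:1445  35:1073  36:1398  37:215  38:9  39:838
  40:1066  41:1186  42:1145  43:186  44:827
Giant step factor: 313^(-45) ≡ 1079 (mod 1979).
Scan 874·1079^i mod 1979 for i = 0, 1, …:
  i=0: 874   i=1: 1042   i=2: 246   i=3: 248
  i=4: 427   i=5: 1605   i=6: 170
Match at i=6, j=32: k = 6·45 + 32 = 302.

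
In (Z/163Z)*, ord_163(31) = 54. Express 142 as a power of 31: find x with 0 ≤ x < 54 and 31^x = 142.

Baby-step giant-step with m = ceil(sqrt(54)) = 8.
Baby table (31^j mod 163 for j=0..7):
  0:1  1:31  2:146  3:125  4:126  5:157  6:140  7:102
Giant step factor: 31^(-8) ≡ 158 (mod 163).
Scan 142·158^i mod 163 for i = 0, 1, …:
  i=0: 142   i=1: 105   i=2: 127   i=3: 17
  i=4: 78   i=5: 99   i=6: 157
Match at i=6, j=5: x = 6·8 + 5 = 53.

53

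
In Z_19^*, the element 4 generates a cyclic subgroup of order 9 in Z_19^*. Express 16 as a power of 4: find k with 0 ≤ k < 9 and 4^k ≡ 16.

2

Successive powers of 4 modulo 19:
  4^0=1  4^1=4  4^2=16
So 4^2 ≡ 16 (mod 19), giving k = 2.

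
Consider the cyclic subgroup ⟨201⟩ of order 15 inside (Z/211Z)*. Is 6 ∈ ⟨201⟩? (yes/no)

⟨201⟩ has order 15; its elements mod 211 are {1, 14, 19, 21, 55, 71, 83, 100, 107, 134, 137, 150, 188, 196, 201}.
6 is not in this set.

no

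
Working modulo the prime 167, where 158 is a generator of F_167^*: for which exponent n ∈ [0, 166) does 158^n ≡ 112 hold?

Baby-step giant-step with m = ceil(sqrt(166)) = 13.
Baby table (158^j mod 167 for j=0..12):
  0:1  1:158  2:81  3:106  4:48  5:69  6:47  7:78
  8:133  9:139  10:85  11:70  12:38
Giant step factor: 158^(-13) ≡ 146 (mod 167).
Scan 112·146^i mod 167 for i = 0, 1, …:
  i=0: 112   i=1: 153   i=2: 127   i=3: 5
  i=4: 62   i=5: 34   i=6: 121   i=7: 131
  i=8: 88   i=9: 156   i=10: 64   i=11: 159
  i=12: 1
Match at i=12, j=0: n = 12·13 + 0 = 156.

156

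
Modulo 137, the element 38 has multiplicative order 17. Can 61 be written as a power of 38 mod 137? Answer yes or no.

⟨38⟩ has order 17; its elements mod 137 are {1, 16, 34, 38, 50, 56, 59, 60, 72, 73, 74, 88, 115, 119, 122, 123, 133}.
61 is not in this set.

no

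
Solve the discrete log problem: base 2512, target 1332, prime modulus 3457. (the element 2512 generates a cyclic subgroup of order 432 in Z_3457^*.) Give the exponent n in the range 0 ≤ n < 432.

7

Baby-step giant-step with m = ceil(sqrt(432)) = 21.
Baby table (2512^j mod 3457 for j=0..20):
  0:1  1:2512  2:1119  3:387  4:727  5:928  6:1118  7:1332
  8:3065  9:541  10:391  11:404  12:1947  13:2666  14:783  15:3320
  16:1556  17:2262  18:2293  19:654  20:773
Giant step factor: 2512^(-21) ≡ 2663 (mod 3457).
Scan 1332·2663^i mod 3457 for i = 0, 1, …:
  i=0: 1332
Match at i=0, j=7: n = 0·21 + 7 = 7.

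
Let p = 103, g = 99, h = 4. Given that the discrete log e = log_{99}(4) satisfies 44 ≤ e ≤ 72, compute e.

Compute 99^44 mod 103 = 59, then multiply by 99 repeatedly:
  99^44=59  99^45=73  99^46=17  99^47=35  99^48=66
  99^49=45  99^50=26  99^51=102  99^52=4
Found 4 at exponent 52.

52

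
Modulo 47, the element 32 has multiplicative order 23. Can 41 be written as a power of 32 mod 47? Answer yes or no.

⟨32⟩ has order 23; its elements mod 47 are {1, 2, 3, 4, 6, 7, 8, 9, 12, 14, 16, 17, 18, 21, 24, 25, 27, 28, 32, 34, 36, 37, 42}.
41 is not in this set.

no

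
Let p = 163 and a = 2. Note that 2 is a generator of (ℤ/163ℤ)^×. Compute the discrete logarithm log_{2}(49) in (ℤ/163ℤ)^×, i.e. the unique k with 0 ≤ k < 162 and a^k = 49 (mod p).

146

Baby-step giant-step with m = ceil(sqrt(162)) = 13.
Baby table (2^j mod 163 for j=0..12):
  0:1  1:2  2:4  3:8  4:16  5:32  6:64  7:128
  8:93  9:23  10:46  11:92  12:21
Giant step factor: 2^(-13) ≡ 66 (mod 163).
Scan 49·66^i mod 163 for i = 0, 1, …:
  i=0: 49   i=1: 137   i=2: 77   i=3: 29
  i=4: 121   i=5: 162   i=6: 97   i=7: 45
  i=8: 36   i=9: 94   i=10: 10   i=11: 8
Match at i=11, j=3: k = 11·13 + 3 = 146.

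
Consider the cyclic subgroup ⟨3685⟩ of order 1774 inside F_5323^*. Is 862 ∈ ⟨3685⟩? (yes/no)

862 ∈ ⟨3685⟩ iff 862^1774 ≡ 1 (mod 5323), since |⟨3685⟩| = 1774.
862^1774 mod 5323 = 1282.
Since 1282 ≠ 1, 862 does not lie in the subgroup.

no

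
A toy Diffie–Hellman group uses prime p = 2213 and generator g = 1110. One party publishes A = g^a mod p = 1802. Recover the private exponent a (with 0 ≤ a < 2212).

Baby-step giant-step with m = ceil(sqrt(2212)) = 48.
Baby table (1110^j mod 2213 for j=0..47):
  0:1  1:1110  2:1672  3:1426  4:565  5:871  6:1942  7:158
  8:553  9:829  10:1795  11:750  12:412  13:1442  14:621  15:1067
  16:415  17:346  18:1211  19:919  20:2110  21:746  22:398  23:1393
  24:1556  25:1020  26:1357  27:1430  28:579  29:920  30:1007  31:205
  32:1824  33:1958  34:214  35:749  36:1515  37:1983  38:1408  39:502
  40:1757  41:617  42:1053  43:366  44:1281  45:1164  46:1861  47:981
Giant step factor: 1110^(-48) ≡ 1883 (mod 2213).
Scan 1802·1883^i mod 2213 for i = 0, 1, …:
  i=0: 1802   i=1: 637   i=2: 25   i=3: 602
  i=4: 510   i=5: 2101   i=6: 1552   i=7: 1256
  i=8: 1564   i=9: 1722     …   i=15: 88
  i=16: 1942
Match at i=16, j=6: a = 16·48 + 6 = 774.

774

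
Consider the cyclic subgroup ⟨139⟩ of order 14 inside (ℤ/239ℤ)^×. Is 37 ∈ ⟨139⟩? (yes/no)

no

37 ∈ ⟨139⟩ iff 37^14 ≡ 1 (mod 239), since |⟨139⟩| = 14.
37^14 mod 239 = 166.
Since 166 ≠ 1, 37 does not lie in the subgroup.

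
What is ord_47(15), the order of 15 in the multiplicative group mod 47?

The order of 15 must divide p − 1 = 46 = 2 · 23.
Divisors: 1, 2, 23, 46.
Check each in increasing order: 15^1 ≡ 15;  15^2 ≡ 37;  15^23 ≡ 46;  15^46 ≡ 1.
Smallest exponent giving 1 is 46.

46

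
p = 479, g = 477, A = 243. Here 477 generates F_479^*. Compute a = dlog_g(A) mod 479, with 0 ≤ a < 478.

364

Baby-step giant-step with m = ceil(sqrt(478)) = 22.
Baby table (477^j mod 479 for j=0..21):
  0:1  1:477  2:4  3:471  4:16  5:447  6:64  7:351
  8:256  9:446  10:66  11:347  12:264  13:430  14:98  15:283
  16:392  17:174  18:131  19:217  20:45  21:389
Giant step factor: 477^(-22) ≡ 322 (mod 479).
Scan 243·322^i mod 479 for i = 0, 1, …:
  i=0: 243   i=1: 169   i=2: 291   i=3: 297
  i=4: 313   i=5: 196   i=6: 363   i=7: 10
  i=8: 346   i=9: 284     …   i=15: 99
  i=16: 264
Match at i=16, j=12: a = 16·22 + 12 = 364.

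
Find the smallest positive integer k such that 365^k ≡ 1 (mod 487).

The order of 365 must divide p − 1 = 486 = 2 · 3^5.
Divisors: 1, 2, 3, 6, 9, 18, 27, 54, 81, 162, 243, 486.
Check each in increasing order: 365^1 ≡ 365;  365^2 ≡ 274;  365^3 ≡ 175;  365^6 ≡ 431;  365^9 ≡ 427;  365^18 ≡ 191;  365^27 ≡ 228;  365^54 ≡ 362;  365^81 ≡ 233;  365^162 ≡ 232;  365^243 ≡ 486;  365^486 ≡ 1.
Smallest exponent giving 1 is 486.

486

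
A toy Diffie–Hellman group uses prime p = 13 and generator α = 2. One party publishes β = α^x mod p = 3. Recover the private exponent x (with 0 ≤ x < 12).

Successive powers of 2 modulo 13:
  2^0=1  2^1=2  2^2=4  2^3=8  2^4=3
So 2^4 ≡ 3 (mod 13), giving x = 4.

4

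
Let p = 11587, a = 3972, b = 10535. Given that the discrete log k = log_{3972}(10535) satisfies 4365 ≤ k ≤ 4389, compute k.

Compute 3972^4365 mod 11587 = 9752, then multiply by 3972 repeatedly:
  3972^4365=9752  3972^4366=11190  3972^4367=10535
Found 10535 at exponent 4367.

4367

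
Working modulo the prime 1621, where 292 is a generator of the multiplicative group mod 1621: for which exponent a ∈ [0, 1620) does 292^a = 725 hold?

1467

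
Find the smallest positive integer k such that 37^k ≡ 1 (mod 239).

238

The order of 37 must divide p − 1 = 238 = 2 · 7 · 17.
Divisors: 1, 2, 7, 14, 17, 34, 119, 238.
Check each in increasing order: 37^1 ≡ 37;  37^2 ≡ 174;  37^7 ≡ 199;  37^14 ≡ 166;  37^17 ≡ 139;  37^34 ≡ 201;  37^119 ≡ 238;  37^238 ≡ 1.
Smallest exponent giving 1 is 238.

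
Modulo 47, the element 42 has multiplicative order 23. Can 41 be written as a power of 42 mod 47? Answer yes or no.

no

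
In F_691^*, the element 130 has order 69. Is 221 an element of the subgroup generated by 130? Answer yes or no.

yes

221 ∈ ⟨130⟩ iff 221^69 ≡ 1 (mod 691), since |⟨130⟩| = 69.
221^69 mod 691 = 1.
Since 1 = 1, 221 lies in the subgroup.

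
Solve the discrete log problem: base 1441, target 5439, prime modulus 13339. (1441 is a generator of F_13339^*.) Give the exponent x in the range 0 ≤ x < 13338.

Baby-step giant-step with m = ceil(sqrt(13338)) = 116.
Baby table (1441^j mod 13339 for j=0..115):
  0:1  1:1441  2:8936  3:4641  4:4842  5:1025  6:9735  7:8846
  8:8341  9:942  10:10183  11:803  12:9969  13:12565  14:5142  15:6477
  16:9396  17:551  18:6990  19:1645  20:9442  21:142  22:4537  23:1707
  24:5411  25:7275  26:12160  27:8453  28:2266  29:10590  30:374  31:5374
  32:7314  33:1664  34:10143  35:9858  36:12682  37:332  38:11547  39:5494
  40:6827  41:6864  42:6825  43:3982  44:2292  45:8039  46:5947  47:5989
  48:13155  49:1636  50:9812  51:13091  52:2785  53:11485  54:9525  55:13033
  56:12580  57:79  58:7127  59:12316  60:6486  61:9026  62:941  63:8742
  64:5206  65:5328  66:7723  67:4117  68:10081  69:550  70:5549  71:6048
  72:4801  73:8639  74:3512  75:5311  76:9904  77:12273  78:11218  79:11609
  80:1463  81:621  82:1148  83:232  84:837  85:5607  86:9592  87:2868
  88:11037  89:4229  90:11405  91:957  92:5120  93:1453  94:12889  95:5161
  96:7178  97:5773  98:8696  99:5615  100:7781  101:7661  102:8148  103:2948
  104:6266  105:12142  106:9193  107:1486  108:7086  109:6591  110:263  111:5491
  112:2504  113:6734  114:6241  115:2795
Giant step factor: 1441^(-116) ≡ 477 (mod 13339).
Scan 5439·477^i mod 13339 for i = 0, 1, …:
  i=0: 5439   i=1: 6637   i=2: 4506   i=3: 1783
  i=4: 10134   i=5: 5200   i=6: 12685   i=7: 8178
  i=8: 5918   i=9: 8357     …   i=64: 7549
  i=65: 12682
Match at i=65, j=36: x = 65·116 + 36 = 7576.

7576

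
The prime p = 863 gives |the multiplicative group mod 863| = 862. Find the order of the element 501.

862

The order of 501 must divide p − 1 = 862 = 2 · 431.
Divisors: 1, 2, 431, 862.
Check each in increasing order: 501^1 ≡ 501;  501^2 ≡ 731;  501^431 ≡ 862;  501^862 ≡ 1.
Smallest exponent giving 1 is 862.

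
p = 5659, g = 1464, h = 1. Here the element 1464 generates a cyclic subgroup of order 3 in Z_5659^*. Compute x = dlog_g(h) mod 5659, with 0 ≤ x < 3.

0

Successive powers of 1464 modulo 5659:
  1464^0=1
So 1464^0 ≡ 1 (mod 5659), giving x = 0.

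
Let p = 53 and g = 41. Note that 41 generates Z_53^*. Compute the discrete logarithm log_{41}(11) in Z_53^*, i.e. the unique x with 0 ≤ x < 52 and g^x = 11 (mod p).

14

Successive powers of 41 modulo 53:
  41^0=1  41^1=41  41^2=38  41^3=21  41^4=13  41^5=3
  41^6=17  41^7=8  41^8=10  41^9=39  41^10=9  41^11=51
  41^12=24  41^13=30  41^14=11
So 41^14 ≡ 11 (mod 53), giving x = 14.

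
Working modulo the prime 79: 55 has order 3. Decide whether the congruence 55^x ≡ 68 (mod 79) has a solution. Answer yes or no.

no

⟨55⟩ has order 3; its elements mod 79 are {1, 23, 55}.
68 is not in this set.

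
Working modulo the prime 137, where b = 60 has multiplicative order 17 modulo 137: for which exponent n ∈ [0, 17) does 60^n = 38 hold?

Successive powers of 60 modulo 137:
  60^0=1  60^1=60  60^2=38
So 60^2 ≡ 38 (mod 137), giving n = 2.

2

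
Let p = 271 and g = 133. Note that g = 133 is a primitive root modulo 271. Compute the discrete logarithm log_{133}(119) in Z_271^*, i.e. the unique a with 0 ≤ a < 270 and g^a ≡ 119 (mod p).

156

Baby-step giant-step with m = ceil(sqrt(270)) = 17.
Baby table (133^j mod 271 for j=0..16):
  0:1  1:133  2:74  3:86  4:56  5:131  6:79  7:209
  8:155  9:19  10:88  11:51  12:8  13:251  14:50  15:146
  16:177
Giant step factor: 133^(-17) ≡ 143 (mod 271).
Scan 119·143^i mod 271 for i = 0, 1, …:
  i=0: 119   i=1: 215   i=2: 122   i=3: 102
  i=4: 223   i=5: 182   i=6: 10   i=7: 75
  i=8: 156   i=9: 86
Match at i=9, j=3: a = 9·17 + 3 = 156.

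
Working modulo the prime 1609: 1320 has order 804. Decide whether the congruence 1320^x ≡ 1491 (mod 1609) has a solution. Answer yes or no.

yes

1491 ∈ ⟨1320⟩ iff 1491^804 ≡ 1 (mod 1609), since |⟨1320⟩| = 804.
1491^804 mod 1609 = 1.
Since 1 = 1, 1491 lies in the subgroup.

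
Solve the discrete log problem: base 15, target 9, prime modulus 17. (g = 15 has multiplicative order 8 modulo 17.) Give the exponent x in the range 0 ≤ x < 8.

Successive powers of 15 modulo 17:
  15^0=1  15^1=15  15^2=4  15^3=9
So 15^3 ≡ 9 (mod 17), giving x = 3.

3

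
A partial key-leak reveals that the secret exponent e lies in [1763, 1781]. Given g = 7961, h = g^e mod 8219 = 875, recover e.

1767

Compute 7961^1763 mod 8219 = 1510, then multiply by 7961 repeatedly:
  7961^1763=1510  7961^1764=4932  7961^1765=1489  7961^1766=2131  7961^1767=875
Found 875 at exponent 1767.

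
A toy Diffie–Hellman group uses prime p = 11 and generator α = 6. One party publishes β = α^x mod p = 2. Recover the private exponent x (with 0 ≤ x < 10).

Successive powers of 6 modulo 11:
  6^0=1  6^1=6  6^2=3  6^3=7  6^4=9  6^5=10
  6^6=5  6^7=8  6^8=4  6^9=2
So 6^9 ≡ 2 (mod 11), giving x = 9.

9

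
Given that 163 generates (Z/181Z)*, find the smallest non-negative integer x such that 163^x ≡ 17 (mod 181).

125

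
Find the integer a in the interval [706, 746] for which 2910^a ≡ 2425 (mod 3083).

739

Compute 2910^706 mod 3083 = 2677, then multiply by 2910 repeatedly:
  2910^706=2677  2910^707=2412  2910^708=2012  2910^709=303  2910^710=3075
  2910^711=1384  2910^712=1042  2910^713=1631  2910^714=1473  2910^715=1060
  2910^716=1600  2910^717=670  2910^718=1244  2910^719=598  2910^720=1368
  2910^721=727  2910^722=632  2910^723=1652  2910^724=923  2910^725=637
  2910^726=787  2910^727=2584  2910^728=3  2910^729=2564  2910^730=380
  2910^731=2086  2910^732=2916  2910^733=1144  2910^734=2483  2910^735=2061
  2910^736=1075  2910^737=2088  2910^738=2570  2910^739=2425
Found 2425 at exponent 739.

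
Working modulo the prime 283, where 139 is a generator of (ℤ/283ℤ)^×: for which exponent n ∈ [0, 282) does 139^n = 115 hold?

75

Baby-step giant-step with m = ceil(sqrt(282)) = 17.
Baby table (139^j mod 283 for j=0..16):
  0:1  1:139  2:77  3:232  4:269  5:35  6:54  7:148
  8:196  9:76  10:93  11:192  12:86  13:68  14:113  15:142
  16:211
Giant step factor: 139^(-17) ≡ 272 (mod 283).
Scan 115·272^i mod 283 for i = 0, 1, …:
  i=0: 115   i=1: 150   i=2: 48   i=3: 38
  i=4: 148
Match at i=4, j=7: n = 4·17 + 7 = 75.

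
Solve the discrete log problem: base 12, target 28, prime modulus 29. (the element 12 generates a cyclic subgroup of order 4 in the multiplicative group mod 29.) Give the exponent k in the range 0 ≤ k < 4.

2

Successive powers of 12 modulo 29:
  12^0=1  12^1=12  12^2=28
So 12^2 ≡ 28 (mod 29), giving k = 2.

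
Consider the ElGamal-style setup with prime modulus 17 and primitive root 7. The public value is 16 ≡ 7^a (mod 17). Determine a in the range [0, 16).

Successive powers of 7 modulo 17:
  7^0=1  7^1=7  7^2=15  7^3=3  7^4=4  7^5=11
  7^6=9  7^7=12  7^8=16
So 7^8 ≡ 16 (mod 17), giving a = 8.

8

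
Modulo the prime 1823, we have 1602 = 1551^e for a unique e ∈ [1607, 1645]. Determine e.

1623

Compute 1551^1607 mod 1823 = 580, then multiply by 1551 repeatedly:
  1551^1607=580  1551^1608=841  1551^1609=946  1551^1610=1554  1551^1611=248
  1551^1612=1818  1551^1613=1360  1551^1614=149  1551^1615=1401  1551^1616=1758
  1551^1617=1273  1551^1618=114  1551^1619=1806  1551^1620=978  1551^1621=142
  1551^1622=1482  1551^1623=1602
Found 1602 at exponent 1623.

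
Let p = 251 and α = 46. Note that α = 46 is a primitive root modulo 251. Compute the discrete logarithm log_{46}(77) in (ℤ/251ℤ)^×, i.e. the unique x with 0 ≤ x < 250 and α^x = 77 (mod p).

51

Baby-step giant-step with m = ceil(sqrt(250)) = 16.
Baby table (46^j mod 251 for j=0..15):
  0:1  1:46  2:108  3:199  4:118  5:157  6:194  7:139
  8:119  9:203  10:51  11:87  12:237  13:109  14:245  15:226
Giant step factor: 46^(-16) ≡ 153 (mod 251).
Scan 77·153^i mod 251 for i = 0, 1, …:
  i=0: 77   i=1: 235   i=2: 62   i=3: 199
Match at i=3, j=3: x = 3·16 + 3 = 51.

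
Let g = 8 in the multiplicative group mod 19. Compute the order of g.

6

The order of 8 must divide p − 1 = 18 = 2 · 3^2.
Divisors: 1, 2, 3, 6, 9, 18.
Check each in increasing order: 8^1 ≡ 8;  8^2 ≡ 7;  8^3 ≡ 18;  8^6 ≡ 1.
Smallest exponent giving 1 is 6.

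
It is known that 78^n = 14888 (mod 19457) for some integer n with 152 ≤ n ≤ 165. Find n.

163

Compute 78^152 mod 19457 = 3739, then multiply by 78 repeatedly:
  78^152=3739  78^153=19244  78^154=2843  78^155=7727  78^156=18996
  78^157=2956  78^158=16541  78^159=6036  78^160=3840  78^161=7665
  78^162=14160  78^163=14888
Found 14888 at exponent 163.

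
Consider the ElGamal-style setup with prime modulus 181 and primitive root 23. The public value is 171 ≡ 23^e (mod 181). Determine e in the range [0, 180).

59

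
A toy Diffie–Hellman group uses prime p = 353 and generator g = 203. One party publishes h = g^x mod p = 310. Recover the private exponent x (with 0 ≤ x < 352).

Baby-step giant-step with m = ceil(sqrt(352)) = 19.
Baby table (203^j mod 353 for j=0..18):
  0:1  1:203  2:261  3:33  4:345  5:141  6:30  7:89
  8:64  9:284  10:113  11:347  12:194  13:199  14:155  15:48
  16:213  17:173  18:172
Giant step factor: 203^(-19) ≡ 148 (mod 353).
Scan 310·148^i mod 353 for i = 0, 1, …:
  i=0: 310   i=1: 343   i=2: 285   i=3: 173
Match at i=3, j=17: x = 3·19 + 17 = 74.

74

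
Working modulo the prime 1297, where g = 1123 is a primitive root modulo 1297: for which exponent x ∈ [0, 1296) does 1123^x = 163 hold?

Baby-step giant-step with m = ceil(sqrt(1296)) = 36.
Baby table (1123^j mod 1297 for j=0..35):
  0:1  1:1123  2:445  3:390  4:881  5:1049  6:351  7:1182
  8:555  9:705  10:545  11:1148  12:1283  13:1139  14:255  15:1025
  16:636  17:878  18:274  19:313  20:12  21:506  22:152  23:789
  24:196  25:915  26:321  27:1214  28:175  29:678  30:55  31:806
  32:1129  33:698  34:466  35:627
Giant step factor: 1123^(-36) ≡ 1150 (mod 1297).
Scan 163·1150^i mod 1297 for i = 0, 1, …:
  i=0: 163   i=1: 682   i=2: 912   i=3: 824
  i=4: 790   i=5: 600   i=6: 1293   i=7: 588
  i=8: 463   i=9: 680     …   i=33: 144
  i=34: 881
Match at i=34, j=4: x = 34·36 + 4 = 1228.

1228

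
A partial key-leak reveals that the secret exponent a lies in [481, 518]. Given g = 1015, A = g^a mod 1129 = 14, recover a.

492

Compute 1015^481 mod 1129 = 312, then multiply by 1015 repeatedly:
  1015^481=312  1015^482=560  1015^483=513  1015^484=226  1015^485=203
  1015^486=567  1015^487=844  1015^488=878  1015^489=389  1015^490=814
  1015^491=911  1015^492=14
Found 14 at exponent 492.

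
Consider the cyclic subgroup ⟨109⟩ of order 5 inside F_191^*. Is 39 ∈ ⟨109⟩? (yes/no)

⟨109⟩ has order 5; its elements mod 191 are {1, 39, 49, 109, 184}.
39 is in this set.

yes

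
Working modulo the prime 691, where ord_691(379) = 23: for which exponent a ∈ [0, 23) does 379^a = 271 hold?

Successive powers of 379 modulo 691:
  379^0=1  379^1=379  379^2=604  379^3=195  379^4=659  379^5=310
  379^6=20  379^7=670  379^8=333  379^9=445  379^10=51  379^11=672
  379^12=400  379^13=271
So 379^13 ≡ 271 (mod 691), giving a = 13.

13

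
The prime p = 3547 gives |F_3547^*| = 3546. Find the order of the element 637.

The order of 637 must divide p − 1 = 3546 = 2 · 3^2 · 197.
Divisors: 1, 2, 3, 6, 9, 18, 197, 394, 591, 1182, 1773, 3546.
Check each in increasing order: 637^1 ≡ 637;  637^2 ≡ 1411;  637^3 ≡ 1416;  637^6 ≡ 1001;  637^9 ≡ 2163;  637^18 ≡ 76;  637^197 ≡ 3256;  637^394 ≡ 3100;  637^591 ≡ 2385;  637^1182 ≡ 2384;  637^1773 ≡ 3546;  637^3546 ≡ 1.
Smallest exponent giving 1 is 3546.

3546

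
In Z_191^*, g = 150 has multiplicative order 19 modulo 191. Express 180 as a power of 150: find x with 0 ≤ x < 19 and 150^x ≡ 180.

8

Successive powers of 150 modulo 191:
  150^0=1  150^1=150  150^2=153  150^3=30  150^4=107  150^5=6
  150^6=136  150^7=154  150^8=180
So 150^8 ≡ 180 (mod 191), giving x = 8.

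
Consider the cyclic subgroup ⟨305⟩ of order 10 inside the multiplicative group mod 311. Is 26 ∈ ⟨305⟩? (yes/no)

no

⟨305⟩ has order 10; its elements mod 311 are {1, 6, 36, 52, 95, 216, 259, 275, 305, 310}.
26 is not in this set.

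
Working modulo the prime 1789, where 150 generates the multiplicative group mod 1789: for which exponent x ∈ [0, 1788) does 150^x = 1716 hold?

500

Baby-step giant-step with m = ceil(sqrt(1788)) = 43.
Baby table (150^j mod 1789 for j=0..42):
  0:1  1:150  2:1032  3:946  4:569  5:1267  6:416  7:1574
  8:1741  9:1745  10:556  11:1106  12:1312  13:10  14:1500  15:1375
  16:515  17:323  18:147  19:582  20:1428  21:1309  22:1349  23:193
  24:326  25:597  26:100  27:688  28:1227  29:1572  30:1441  31:1470
  32:453  33:1757  34:567  35:967  36:141  37:1471  38:603  39:1000
  40:1513  41:1536  42:1408
Giant step factor: 150^(-43) ≡ 858 (mod 1789).
Scan 1716·858^i mod 1789 for i = 0, 1, …:
  i=0: 1716   i=1: 1770   i=2: 1588   i=3: 1075
  i=4: 1015   i=5: 1416   i=6: 197   i=7: 860
  i=8: 812   i=9: 775   i=10: 1231   i=11: 688
Match at i=11, j=27: x = 11·43 + 27 = 500.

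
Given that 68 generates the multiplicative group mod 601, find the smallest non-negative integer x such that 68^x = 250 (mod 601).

Baby-step giant-step with m = ceil(sqrt(600)) = 25.
Baby table (68^j mod 601 for j=0..24):
  0:1  1:68  2:417  3:109  4:200  5:378  6:462  7:164
  8:334  9:475  10:447  11:346  12:89  13:42  14:452  15:85
  16:371  17:587  18:250  19:172  20:277  21:205  22:117  23:143
  24:108
Giant step factor: 68^(-25) ≡ 214 (mod 601).
Scan 250·214^i mod 601 for i = 0, 1, …:
  i=0: 250
Match at i=0, j=18: x = 0·25 + 18 = 18.

18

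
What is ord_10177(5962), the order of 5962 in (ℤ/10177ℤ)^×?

5088

The order of 5962 must divide p − 1 = 10176 = 2^6 · 3 · 53.
Divisors: 1, 2, 3, 4, 6, 8, 12, 16, 24, 32, 48, 53, 64, 96, 106, 159, 192, 212, 318, 424, 636, 848, 1272, 1696, 2544, 3392, 5088, 10176.
Check each in increasing order: 5962^1 ≡ 5962;  5962^2 ≡ 7360;  5962^3 ≡ 7273;  5962^4 ≡ 7606;  5962^6 ≡ 6660;  5962^8 ≡ 5168;  5962^12 ≡ 4234;  5962^16 ≡ 3776;  5962^24 ≡ 5059;  5962^32 ≡ 199;  5962^48 ≡ 8503;  5962^53 ≡ 2138;  5962^64 ≡ 9070;  5962^96 ≡ 3601;  5962^106 ≡ 1571;  5962^159 ≡ 388;  5962^192 ≡ 1703;  5962^212 ≡ 5207;  5962^318 ≡ 8066;  5962^424 ≡ 1321;  5962^636 ≡ 8972;  5962^848 ≡ 4774;  5962^1272 ≡ 6891;  5962^1696 ≡ 4773;  5962^2544 ≡ 10176;  5962^3392 ≡ 5403;  5962^5088 ≡ 1.
Smallest exponent giving 1 is 5088.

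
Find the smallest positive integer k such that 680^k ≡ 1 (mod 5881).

The order of 680 must divide p − 1 = 5880 = 2^3 · 3 · 5 · 7^2.
Divisors: 1, 2, 3, 4, 5, 6, 7, 8, 10, 12, 14, 15, 20, 21, 24, 28, 30, 35, 40, 42, 49, 56, 60, 70, 84, 98, 105, 120, 140, 147, 168, 196, 210, 245, 280, 294, 392, 420, 490, 588, 735, 840, 980, 1176, 1470, 1960, 2940, 5880.
Check each in increasing order: 680^1 ≡ 680;  680^2 ≡ 3682;  680^3 ≡ 4335;  680^4 ≡ 1419;  680^5 ≡ 436;  680^6 ≡ 2430;  680^7 ≡ 5720;  680^8 ≡ 2259;  680^10 ≡ 1904;  680^12 ≡ 376;  680^14 ≡ 2397;  680^15 ≡ 923;  680^20 ≡ 2520;  680^21 ≡ 2229;  680^24 ≡ 232;  680^28 ≡ 5753;  680^30 ≡ 5065;  680^35 ≡ 2965;  680^40 ≡ 4801;  680^42 ≡ 4877;  680^49 ≡ 2857;  680^56 ≡ 4622;  680^60 ≡ 1303;  680^70 ≡ 5011;  680^84 ≡ 2365;  680^98 ≡ 5502;  680^105 ≡ 2209;  680^120 ≡ 4081;  680^140 ≡ 4132;  680^147 ≡ 5182;  680^168 ≡ 394;  680^196 ≡ 2497;  680^210 ≡ 4332;  680^245 ≡ 276;  680^280 ≡ 881;  680^294 ≡ 478;  680^392 ≡ 1149;  680^420 ≡ 5834;  680^490 ≡ 5604;  680^588 ≡ 5006;  680^735 ≡ 1.
Smallest exponent giving 1 is 735.

735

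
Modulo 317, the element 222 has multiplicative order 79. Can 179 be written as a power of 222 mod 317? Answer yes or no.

yes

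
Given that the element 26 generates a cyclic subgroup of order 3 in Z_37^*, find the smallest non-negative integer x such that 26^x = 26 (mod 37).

Successive powers of 26 modulo 37:
  26^0=1  26^1=26
So 26^1 ≡ 26 (mod 37), giving x = 1.

1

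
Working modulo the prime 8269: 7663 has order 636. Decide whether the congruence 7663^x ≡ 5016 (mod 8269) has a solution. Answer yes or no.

no

5016 ∈ ⟨7663⟩ iff 5016^636 ≡ 1 (mod 8269), since |⟨7663⟩| = 636.
5016^636 mod 8269 = 6867.
Since 6867 ≠ 1, 5016 does not lie in the subgroup.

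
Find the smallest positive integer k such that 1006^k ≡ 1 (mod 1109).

554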